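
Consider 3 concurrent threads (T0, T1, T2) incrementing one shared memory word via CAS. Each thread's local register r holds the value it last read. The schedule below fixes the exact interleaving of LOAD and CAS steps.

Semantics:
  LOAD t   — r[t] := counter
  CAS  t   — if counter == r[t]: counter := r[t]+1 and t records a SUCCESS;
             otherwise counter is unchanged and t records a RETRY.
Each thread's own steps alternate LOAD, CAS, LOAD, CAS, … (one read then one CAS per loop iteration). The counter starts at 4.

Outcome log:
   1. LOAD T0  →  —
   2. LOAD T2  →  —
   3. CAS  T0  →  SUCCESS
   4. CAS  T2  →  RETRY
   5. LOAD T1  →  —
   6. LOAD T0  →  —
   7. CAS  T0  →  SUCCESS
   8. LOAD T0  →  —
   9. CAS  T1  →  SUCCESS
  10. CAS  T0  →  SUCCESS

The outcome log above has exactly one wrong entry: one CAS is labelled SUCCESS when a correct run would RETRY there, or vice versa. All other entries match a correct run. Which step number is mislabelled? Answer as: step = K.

Correct run:
step 1: T0 LOAD ⇒ load; ctr=4 reg=4
step 2: T2 LOAD ⇒ load; ctr=4 reg=4
step 3: T0 CAS ⇒ ok; ctr=5 reg=4
step 4: T2 CAS ⇒ retry; ctr=5 reg=4
step 5: T1 LOAD ⇒ load; ctr=5 reg=5
step 6: T0 LOAD ⇒ load; ctr=5 reg=5
step 7: T0 CAS ⇒ ok; ctr=6 reg=5
step 8: T0 LOAD ⇒ load; ctr=6 reg=6
step 9: T1 CAS ⇒ retry; ctr=6 reg=5
step 10: T0 CAS ⇒ ok; ctr=7 reg=6
Flip is step 9.

step = 9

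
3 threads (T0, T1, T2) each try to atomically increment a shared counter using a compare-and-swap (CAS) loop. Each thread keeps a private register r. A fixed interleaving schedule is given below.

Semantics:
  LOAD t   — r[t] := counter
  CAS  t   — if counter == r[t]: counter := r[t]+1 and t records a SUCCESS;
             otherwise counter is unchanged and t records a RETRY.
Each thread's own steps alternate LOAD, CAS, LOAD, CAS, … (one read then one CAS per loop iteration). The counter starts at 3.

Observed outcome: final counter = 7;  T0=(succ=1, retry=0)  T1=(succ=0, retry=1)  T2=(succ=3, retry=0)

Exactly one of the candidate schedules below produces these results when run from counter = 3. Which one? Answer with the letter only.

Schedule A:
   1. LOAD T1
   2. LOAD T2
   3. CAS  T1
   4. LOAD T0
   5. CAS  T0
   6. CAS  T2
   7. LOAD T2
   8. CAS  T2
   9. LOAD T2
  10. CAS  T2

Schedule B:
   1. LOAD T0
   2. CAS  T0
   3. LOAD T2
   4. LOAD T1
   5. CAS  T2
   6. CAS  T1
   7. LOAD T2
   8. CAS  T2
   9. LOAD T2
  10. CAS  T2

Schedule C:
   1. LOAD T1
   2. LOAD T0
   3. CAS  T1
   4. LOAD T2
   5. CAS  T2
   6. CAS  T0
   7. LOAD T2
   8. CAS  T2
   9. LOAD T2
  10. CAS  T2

B

Run B:
   1) LOAD T0:  M=3  r_T0=3
   2) CAS  T0:  M=4  r_T0=3 ✓
   3) LOAD T2:  M=4  r_T2=4
   4) LOAD T1:  M=4  r_T1=4
   5) CAS  T2:  M=5  r_T2=4 ✓
   6) CAS  T1:  M=5  r_T1=4 ✗
   7) LOAD T2:  M=5  r_T2=5
   8) CAS  T2:  M=6  r_T2=5 ✓
   9) LOAD T2:  M=6  r_T2=6
  10) CAS  T2:  M=7  r_T2=6 ✓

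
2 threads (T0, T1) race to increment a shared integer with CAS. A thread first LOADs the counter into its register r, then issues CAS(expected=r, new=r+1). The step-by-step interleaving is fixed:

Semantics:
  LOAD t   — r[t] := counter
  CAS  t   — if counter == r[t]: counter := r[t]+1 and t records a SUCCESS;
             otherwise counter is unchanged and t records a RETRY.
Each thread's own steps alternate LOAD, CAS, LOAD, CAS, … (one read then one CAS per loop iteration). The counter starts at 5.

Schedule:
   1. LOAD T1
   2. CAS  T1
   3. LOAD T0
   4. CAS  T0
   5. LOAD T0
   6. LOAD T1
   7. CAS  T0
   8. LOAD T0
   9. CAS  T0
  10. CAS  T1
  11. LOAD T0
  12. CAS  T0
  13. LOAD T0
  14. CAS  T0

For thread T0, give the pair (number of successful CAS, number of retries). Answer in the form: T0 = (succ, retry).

T0 = (5, 0)

   1) LOAD T1:  M=5  r_T1=5
   2) CAS  T1:  M=6  r_T1=5 ✓
   3) LOAD T0:  M=6  r_T0=6
   4) CAS  T0:  M=7  r_T0=6 ✓
   5) LOAD T0:  M=7  r_T0=7
   6) LOAD T1:  M=7  r_T1=7
   7) CAS  T0:  M=8  r_T0=7 ✓
   8) LOAD T0:  M=8  r_T0=8
   9) CAS  T0:  M=9  r_T0=8 ✓
  10) CAS  T1:  M=9  r_T1=7 ✗
  11) LOAD T0:  M=9  r_T0=9
  12) CAS  T0:  M=10  r_T0=9 ✓
  13) LOAD T0:  M=10  r_T0=10
  14) CAS  T0:  M=11  r_T0=10 ✓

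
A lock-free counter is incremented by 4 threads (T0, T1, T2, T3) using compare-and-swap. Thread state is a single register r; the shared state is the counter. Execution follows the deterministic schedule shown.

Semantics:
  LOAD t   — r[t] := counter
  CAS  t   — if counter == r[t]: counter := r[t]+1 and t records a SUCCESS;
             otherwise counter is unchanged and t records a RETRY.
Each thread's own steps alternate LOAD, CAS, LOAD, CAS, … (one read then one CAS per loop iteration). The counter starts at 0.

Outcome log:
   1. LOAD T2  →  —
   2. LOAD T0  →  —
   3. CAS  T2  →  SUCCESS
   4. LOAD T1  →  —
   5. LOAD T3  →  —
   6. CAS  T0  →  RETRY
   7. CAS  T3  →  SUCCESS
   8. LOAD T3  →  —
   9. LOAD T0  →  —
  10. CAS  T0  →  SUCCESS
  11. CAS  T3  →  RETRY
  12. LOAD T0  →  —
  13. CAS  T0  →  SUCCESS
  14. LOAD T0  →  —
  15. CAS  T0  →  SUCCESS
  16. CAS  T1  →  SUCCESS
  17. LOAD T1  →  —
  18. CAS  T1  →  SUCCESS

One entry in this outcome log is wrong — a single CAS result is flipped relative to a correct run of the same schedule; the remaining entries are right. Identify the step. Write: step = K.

step = 16

Correct run:
[1] T2.load  rd  (counter 0, T2.r 0)
[2] T0.load  rd  (counter 0, T0.r 0)
[3] T2.cas  hit  (counter 1, T2.r 0)
[4] T1.load  rd  (counter 1, T1.r 1)
[5] T3.load  rd  (counter 1, T3.r 1)
[6] T0.cas  miss  (counter 1, T0.r 0)
[7] T3.cas  hit  (counter 2, T3.r 1)
[8] T3.load  rd  (counter 2, T3.r 2)
[9] T0.load  rd  (counter 2, T0.r 2)
[10] T0.cas  hit  (counter 3, T0.r 2)
[11] T3.cas  miss  (counter 3, T3.r 2)
[12] T0.load  rd  (counter 3, T0.r 3)
[13] T0.cas  hit  (counter 4, T0.r 3)
[14] T0.load  rd  (counter 4, T0.r 4)
[15] T0.cas  hit  (counter 5, T0.r 4)
[16] T1.cas  miss  (counter 5, T1.r 1)
[17] T1.load  rd  (counter 5, T1.r 5)
[18] T1.cas  hit  (counter 6, T1.r 5)
Mismatch at 16.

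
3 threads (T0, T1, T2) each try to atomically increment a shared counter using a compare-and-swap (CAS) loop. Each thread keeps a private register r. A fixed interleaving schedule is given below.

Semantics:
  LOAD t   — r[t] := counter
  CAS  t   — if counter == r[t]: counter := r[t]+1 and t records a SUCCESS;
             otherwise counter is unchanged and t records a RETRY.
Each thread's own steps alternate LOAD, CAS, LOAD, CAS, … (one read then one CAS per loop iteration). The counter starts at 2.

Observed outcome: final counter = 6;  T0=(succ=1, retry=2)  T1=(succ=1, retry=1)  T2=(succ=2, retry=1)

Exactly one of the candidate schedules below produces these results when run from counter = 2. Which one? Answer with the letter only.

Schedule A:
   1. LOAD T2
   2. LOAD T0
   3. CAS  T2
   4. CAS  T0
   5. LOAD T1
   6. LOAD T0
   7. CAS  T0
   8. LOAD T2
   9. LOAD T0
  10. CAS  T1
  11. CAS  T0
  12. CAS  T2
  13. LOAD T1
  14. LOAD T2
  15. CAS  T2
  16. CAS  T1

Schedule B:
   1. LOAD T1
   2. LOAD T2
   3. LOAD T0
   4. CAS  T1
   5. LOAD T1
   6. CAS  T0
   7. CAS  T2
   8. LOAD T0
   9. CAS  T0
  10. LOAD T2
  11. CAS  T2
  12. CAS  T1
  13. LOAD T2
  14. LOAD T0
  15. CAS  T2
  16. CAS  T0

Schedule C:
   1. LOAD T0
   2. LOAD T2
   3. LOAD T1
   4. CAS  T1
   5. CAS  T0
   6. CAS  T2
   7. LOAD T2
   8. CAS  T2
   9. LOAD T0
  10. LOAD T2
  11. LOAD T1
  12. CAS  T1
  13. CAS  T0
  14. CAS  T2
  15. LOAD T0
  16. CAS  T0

B

Simulating candidate B:
#1 T1 reads 2
#2 T2 reads 2
#3 T0 reads 2
#4 T1 CAS(2→3) writes; counter now 3
#5 T1 reads 3
#6 T0 CAS(2→3) fails; counter now 3
#7 T2 CAS(2→3) fails; counter now 3
#8 T0 reads 3
#9 T0 CAS(3→4) writes; counter now 4
#10 T2 reads 4
#11 T2 CAS(4→5) writes; counter now 5
#12 T1 CAS(3→4) fails; counter now 5
#13 T2 reads 5
#14 T0 reads 5
#15 T2 CAS(5→6) writes; counter now 6
#16 T0 CAS(5→6) fails; counter now 6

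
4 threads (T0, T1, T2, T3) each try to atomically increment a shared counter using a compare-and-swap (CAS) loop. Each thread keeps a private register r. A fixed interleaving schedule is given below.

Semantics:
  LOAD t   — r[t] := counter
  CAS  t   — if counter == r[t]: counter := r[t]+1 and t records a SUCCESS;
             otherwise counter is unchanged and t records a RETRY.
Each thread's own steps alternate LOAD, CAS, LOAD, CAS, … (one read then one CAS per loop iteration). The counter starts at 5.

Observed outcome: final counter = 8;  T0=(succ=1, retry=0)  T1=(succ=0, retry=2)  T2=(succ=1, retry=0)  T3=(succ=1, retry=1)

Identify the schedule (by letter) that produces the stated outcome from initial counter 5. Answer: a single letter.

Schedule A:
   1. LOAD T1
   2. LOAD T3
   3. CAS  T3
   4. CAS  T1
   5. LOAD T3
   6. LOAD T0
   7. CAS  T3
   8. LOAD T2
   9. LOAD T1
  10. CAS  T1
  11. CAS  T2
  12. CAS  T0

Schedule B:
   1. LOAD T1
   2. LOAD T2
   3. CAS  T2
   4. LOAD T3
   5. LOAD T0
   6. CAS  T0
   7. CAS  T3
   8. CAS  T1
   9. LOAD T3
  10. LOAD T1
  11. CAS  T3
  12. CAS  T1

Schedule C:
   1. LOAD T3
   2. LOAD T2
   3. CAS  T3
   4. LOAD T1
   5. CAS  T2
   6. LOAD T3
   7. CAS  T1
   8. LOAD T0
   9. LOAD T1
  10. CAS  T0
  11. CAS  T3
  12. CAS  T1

B

Tracing schedule B:
#1 T1 reads 5
#2 T2 reads 5
#3 T2 CAS(5→6) writes; counter now 6
#4 T3 reads 6
#5 T0 reads 6
#6 T0 CAS(6→7) writes; counter now 7
#7 T3 CAS(6→7) fails; counter now 7
#8 T1 CAS(5→6) fails; counter now 7
#9 T3 reads 7
#10 T1 reads 7
#11 T3 CAS(7→8) writes; counter now 8
#12 T1 CAS(7→8) fails; counter now 8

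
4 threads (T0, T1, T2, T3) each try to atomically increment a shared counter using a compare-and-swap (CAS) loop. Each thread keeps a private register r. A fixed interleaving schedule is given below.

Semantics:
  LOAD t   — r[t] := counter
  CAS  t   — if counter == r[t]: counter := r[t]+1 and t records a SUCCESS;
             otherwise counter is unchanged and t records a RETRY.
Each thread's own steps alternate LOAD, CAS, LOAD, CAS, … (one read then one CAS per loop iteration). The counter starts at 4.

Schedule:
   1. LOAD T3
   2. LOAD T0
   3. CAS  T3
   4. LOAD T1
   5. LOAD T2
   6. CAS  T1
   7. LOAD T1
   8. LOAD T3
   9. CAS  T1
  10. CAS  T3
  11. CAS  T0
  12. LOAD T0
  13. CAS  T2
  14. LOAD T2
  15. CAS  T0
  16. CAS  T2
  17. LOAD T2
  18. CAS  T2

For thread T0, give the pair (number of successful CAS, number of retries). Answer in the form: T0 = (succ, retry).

T3 LOAD — after: cnt=4, r=4 — load
T0 LOAD — after: cnt=4, r=4 — load
T3 CAS — after: cnt=5, r=4 — ok
T1 LOAD — after: cnt=5, r=5 — load
T2 LOAD — after: cnt=5, r=5 — load
T1 CAS — after: cnt=6, r=5 — ok
T1 LOAD — after: cnt=6, r=6 — load
T3 LOAD — after: cnt=6, r=6 — load
T1 CAS — after: cnt=7, r=6 — ok
T3 CAS — after: cnt=7, r=6 — retry
T0 CAS — after: cnt=7, r=4 — retry
T0 LOAD — after: cnt=7, r=7 — load
T2 CAS — after: cnt=7, r=5 — retry
T2 LOAD — after: cnt=7, r=7 — load
T0 CAS — after: cnt=8, r=7 — ok
T2 CAS — after: cnt=8, r=7 — retry
T2 LOAD — after: cnt=8, r=8 — load
T2 CAS — after: cnt=9, r=8 — ok

T0 = (1, 1)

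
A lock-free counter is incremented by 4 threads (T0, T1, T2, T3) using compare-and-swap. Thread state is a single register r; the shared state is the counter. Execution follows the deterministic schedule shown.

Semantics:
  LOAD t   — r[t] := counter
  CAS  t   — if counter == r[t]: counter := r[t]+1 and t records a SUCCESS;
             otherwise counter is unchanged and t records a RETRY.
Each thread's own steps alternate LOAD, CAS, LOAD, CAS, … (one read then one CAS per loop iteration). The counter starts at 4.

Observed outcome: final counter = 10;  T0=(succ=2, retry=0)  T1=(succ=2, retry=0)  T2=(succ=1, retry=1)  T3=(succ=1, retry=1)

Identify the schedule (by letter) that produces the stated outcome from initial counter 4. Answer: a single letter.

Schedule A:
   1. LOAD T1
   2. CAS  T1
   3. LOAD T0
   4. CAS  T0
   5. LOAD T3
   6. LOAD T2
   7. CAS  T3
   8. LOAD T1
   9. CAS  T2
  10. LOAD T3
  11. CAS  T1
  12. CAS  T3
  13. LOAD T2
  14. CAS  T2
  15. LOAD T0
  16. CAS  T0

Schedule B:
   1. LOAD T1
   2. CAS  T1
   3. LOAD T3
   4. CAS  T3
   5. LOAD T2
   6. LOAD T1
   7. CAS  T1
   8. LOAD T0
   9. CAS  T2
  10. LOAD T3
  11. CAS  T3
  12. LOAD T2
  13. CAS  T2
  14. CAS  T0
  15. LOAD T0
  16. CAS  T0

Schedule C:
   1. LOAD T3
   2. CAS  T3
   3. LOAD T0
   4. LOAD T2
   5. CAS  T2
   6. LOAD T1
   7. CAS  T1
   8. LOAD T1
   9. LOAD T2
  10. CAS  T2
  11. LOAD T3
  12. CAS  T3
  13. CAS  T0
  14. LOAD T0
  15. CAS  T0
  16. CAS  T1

A

Run A:
step 1: T1 LOAD ⇒ load; ctr=4 reg=4
step 2: T1 CAS ⇒ ok; ctr=5 reg=4
step 3: T0 LOAD ⇒ load; ctr=5 reg=5
step 4: T0 CAS ⇒ ok; ctr=6 reg=5
step 5: T3 LOAD ⇒ load; ctr=6 reg=6
step 6: T2 LOAD ⇒ load; ctr=6 reg=6
step 7: T3 CAS ⇒ ok; ctr=7 reg=6
step 8: T1 LOAD ⇒ load; ctr=7 reg=7
step 9: T2 CAS ⇒ retry; ctr=7 reg=6
step 10: T3 LOAD ⇒ load; ctr=7 reg=7
step 11: T1 CAS ⇒ ok; ctr=8 reg=7
step 12: T3 CAS ⇒ retry; ctr=8 reg=7
step 13: T2 LOAD ⇒ load; ctr=8 reg=8
step 14: T2 CAS ⇒ ok; ctr=9 reg=8
step 15: T0 LOAD ⇒ load; ctr=9 reg=9
step 16: T0 CAS ⇒ ok; ctr=10 reg=9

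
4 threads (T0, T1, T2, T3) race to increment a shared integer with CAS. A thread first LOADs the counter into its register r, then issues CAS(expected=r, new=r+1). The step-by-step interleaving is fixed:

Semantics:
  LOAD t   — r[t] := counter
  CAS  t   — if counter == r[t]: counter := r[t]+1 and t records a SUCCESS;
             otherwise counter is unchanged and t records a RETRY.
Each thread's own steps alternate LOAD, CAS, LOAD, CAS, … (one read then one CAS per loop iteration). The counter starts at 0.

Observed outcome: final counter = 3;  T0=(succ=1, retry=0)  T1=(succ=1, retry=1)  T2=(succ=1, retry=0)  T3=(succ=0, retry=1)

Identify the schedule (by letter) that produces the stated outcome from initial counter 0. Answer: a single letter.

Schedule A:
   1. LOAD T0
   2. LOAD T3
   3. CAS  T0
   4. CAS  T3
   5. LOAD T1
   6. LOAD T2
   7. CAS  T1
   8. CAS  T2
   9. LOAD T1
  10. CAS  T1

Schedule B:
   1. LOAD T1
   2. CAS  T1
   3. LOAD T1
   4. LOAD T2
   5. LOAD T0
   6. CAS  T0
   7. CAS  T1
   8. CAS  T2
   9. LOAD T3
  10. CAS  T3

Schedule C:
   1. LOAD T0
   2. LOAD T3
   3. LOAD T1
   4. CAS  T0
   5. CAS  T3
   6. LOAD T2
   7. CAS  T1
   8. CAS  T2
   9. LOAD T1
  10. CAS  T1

Tracing schedule C:
#1 T0 reads 0
#2 T3 reads 0
#3 T1 reads 0
#4 T0 CAS(0→1) writes; counter now 1
#5 T3 CAS(0→1) fails; counter now 1
#6 T2 reads 1
#7 T1 CAS(0→1) fails; counter now 1
#8 T2 CAS(1→2) writes; counter now 2
#9 T1 reads 2
#10 T1 CAS(2→3) writes; counter now 3

C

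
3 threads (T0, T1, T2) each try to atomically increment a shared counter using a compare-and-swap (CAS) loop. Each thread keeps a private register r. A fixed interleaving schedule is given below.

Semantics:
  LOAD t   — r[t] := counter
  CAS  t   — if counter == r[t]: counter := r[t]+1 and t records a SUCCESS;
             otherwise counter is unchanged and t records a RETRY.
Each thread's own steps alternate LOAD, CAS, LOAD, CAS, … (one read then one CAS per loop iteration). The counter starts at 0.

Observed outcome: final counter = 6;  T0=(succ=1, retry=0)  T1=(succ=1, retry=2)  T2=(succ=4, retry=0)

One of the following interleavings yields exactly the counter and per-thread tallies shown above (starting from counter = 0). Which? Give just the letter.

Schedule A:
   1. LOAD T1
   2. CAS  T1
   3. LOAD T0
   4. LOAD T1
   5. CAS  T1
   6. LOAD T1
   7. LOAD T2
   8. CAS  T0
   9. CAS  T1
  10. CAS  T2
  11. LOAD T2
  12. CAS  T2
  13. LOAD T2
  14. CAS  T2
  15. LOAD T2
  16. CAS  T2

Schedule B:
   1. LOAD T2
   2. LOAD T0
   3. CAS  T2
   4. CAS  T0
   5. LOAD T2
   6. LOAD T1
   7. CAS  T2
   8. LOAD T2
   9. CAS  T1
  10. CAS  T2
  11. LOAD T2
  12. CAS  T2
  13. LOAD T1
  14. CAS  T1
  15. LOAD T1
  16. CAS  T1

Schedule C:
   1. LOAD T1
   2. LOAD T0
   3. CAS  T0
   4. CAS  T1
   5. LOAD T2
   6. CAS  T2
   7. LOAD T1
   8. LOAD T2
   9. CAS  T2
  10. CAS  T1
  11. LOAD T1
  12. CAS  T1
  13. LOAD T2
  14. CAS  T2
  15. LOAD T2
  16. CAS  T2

C

Run C:
   1) LOAD T1:  M=0  r_T1=0
   2) LOAD T0:  M=0  r_T0=0
   3) CAS  T0:  M=1  r_T0=0 ✓
   4) CAS  T1:  M=1  r_T1=0 ✗
   5) LOAD T2:  M=1  r_T2=1
   6) CAS  T2:  M=2  r_T2=1 ✓
   7) LOAD T1:  M=2  r_T1=2
   8) LOAD T2:  M=2  r_T2=2
   9) CAS  T2:  M=3  r_T2=2 ✓
  10) CAS  T1:  M=3  r_T1=2 ✗
  11) LOAD T1:  M=3  r_T1=3
  12) CAS  T1:  M=4  r_T1=3 ✓
  13) LOAD T2:  M=4  r_T2=4
  14) CAS  T2:  M=5  r_T2=4 ✓
  15) LOAD T2:  M=5  r_T2=5
  16) CAS  T2:  M=6  r_T2=5 ✓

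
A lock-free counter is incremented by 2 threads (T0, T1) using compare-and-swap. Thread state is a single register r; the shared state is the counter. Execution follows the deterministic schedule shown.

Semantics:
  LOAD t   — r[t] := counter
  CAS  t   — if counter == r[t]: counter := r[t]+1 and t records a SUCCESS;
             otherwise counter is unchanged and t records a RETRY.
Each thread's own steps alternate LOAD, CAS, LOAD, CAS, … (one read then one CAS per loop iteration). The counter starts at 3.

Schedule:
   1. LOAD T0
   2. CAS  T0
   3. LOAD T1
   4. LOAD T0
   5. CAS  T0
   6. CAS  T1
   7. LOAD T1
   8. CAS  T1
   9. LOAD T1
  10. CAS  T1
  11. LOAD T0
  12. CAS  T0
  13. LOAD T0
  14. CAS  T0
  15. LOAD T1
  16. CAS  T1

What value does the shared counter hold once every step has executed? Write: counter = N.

counter = 10

#1 T0 reads 3
#2 T0 CAS(3→4) writes; counter now 4
#3 T1 reads 4
#4 T0 reads 4
#5 T0 CAS(4→5) writes; counter now 5
#6 T1 CAS(4→5) fails; counter now 5
#7 T1 reads 5
#8 T1 CAS(5→6) writes; counter now 6
#9 T1 reads 6
#10 T1 CAS(6→7) writes; counter now 7
#11 T0 reads 7
#12 T0 CAS(7→8) writes; counter now 8
#13 T0 reads 8
#14 T0 CAS(8→9) writes; counter now 9
#15 T1 reads 9
#16 T1 CAS(9→10) writes; counter now 10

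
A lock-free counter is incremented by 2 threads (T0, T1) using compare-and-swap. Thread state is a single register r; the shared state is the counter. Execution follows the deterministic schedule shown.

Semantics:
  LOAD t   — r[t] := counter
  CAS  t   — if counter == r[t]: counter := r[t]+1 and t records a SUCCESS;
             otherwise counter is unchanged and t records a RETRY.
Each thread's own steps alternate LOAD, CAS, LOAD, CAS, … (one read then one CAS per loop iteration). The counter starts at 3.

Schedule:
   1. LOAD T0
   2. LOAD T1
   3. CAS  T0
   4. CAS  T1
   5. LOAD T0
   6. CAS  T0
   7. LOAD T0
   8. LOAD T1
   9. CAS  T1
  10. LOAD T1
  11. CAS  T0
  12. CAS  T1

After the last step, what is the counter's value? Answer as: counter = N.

counter = 7

T0 LOAD — after: cnt=3, r=3 — load
T1 LOAD — after: cnt=3, r=3 — load
T0 CAS — after: cnt=4, r=3 — ok
T1 CAS — after: cnt=4, r=3 — retry
T0 LOAD — after: cnt=4, r=4 — load
T0 CAS — after: cnt=5, r=4 — ok
T0 LOAD — after: cnt=5, r=5 — load
T1 LOAD — after: cnt=5, r=5 — load
T1 CAS — after: cnt=6, r=5 — ok
T1 LOAD — after: cnt=6, r=6 — load
T0 CAS — after: cnt=6, r=5 — retry
T1 CAS — after: cnt=7, r=6 — ok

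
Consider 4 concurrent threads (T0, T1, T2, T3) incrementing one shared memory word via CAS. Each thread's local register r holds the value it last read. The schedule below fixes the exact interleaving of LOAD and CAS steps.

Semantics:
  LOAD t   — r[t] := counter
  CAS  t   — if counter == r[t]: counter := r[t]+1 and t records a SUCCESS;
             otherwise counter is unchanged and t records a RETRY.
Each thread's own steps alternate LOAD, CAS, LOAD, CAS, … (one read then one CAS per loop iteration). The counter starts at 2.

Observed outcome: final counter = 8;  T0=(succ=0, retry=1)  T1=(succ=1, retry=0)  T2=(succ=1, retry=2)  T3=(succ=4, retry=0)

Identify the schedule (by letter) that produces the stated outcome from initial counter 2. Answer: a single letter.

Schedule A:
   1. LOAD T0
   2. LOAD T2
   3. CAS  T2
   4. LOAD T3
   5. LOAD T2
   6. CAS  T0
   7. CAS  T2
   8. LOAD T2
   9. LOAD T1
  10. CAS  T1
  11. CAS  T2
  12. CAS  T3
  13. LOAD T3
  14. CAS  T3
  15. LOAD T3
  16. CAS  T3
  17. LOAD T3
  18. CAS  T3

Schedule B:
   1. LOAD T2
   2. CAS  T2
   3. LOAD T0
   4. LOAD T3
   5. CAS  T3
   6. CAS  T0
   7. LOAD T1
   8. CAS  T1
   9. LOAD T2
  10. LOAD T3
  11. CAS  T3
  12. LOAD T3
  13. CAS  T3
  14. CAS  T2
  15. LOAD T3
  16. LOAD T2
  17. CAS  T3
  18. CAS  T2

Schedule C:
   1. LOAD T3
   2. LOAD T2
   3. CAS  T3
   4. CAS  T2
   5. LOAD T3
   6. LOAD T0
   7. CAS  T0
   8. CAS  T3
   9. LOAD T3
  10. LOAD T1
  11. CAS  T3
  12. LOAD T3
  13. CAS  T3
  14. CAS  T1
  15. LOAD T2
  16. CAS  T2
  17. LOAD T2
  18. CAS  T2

Simulating candidate B:
   1) LOAD T2:  M=2  r_T2=2
   2) CAS  T2:  M=3  r_T2=2 ✓
   3) LOAD T0:  M=3  r_T0=3
   4) LOAD T3:  M=3  r_T3=3
   5) CAS  T3:  M=4  r_T3=3 ✓
   6) CAS  T0:  M=4  r_T0=3 ✗
   7) LOAD T1:  M=4  r_T1=4
   8) CAS  T1:  M=5  r_T1=4 ✓
   9) LOAD T2:  M=5  r_T2=5
  10) LOAD T3:  M=5  r_T3=5
  11) CAS  T3:  M=6  r_T3=5 ✓
  12) LOAD T3:  M=6  r_T3=6
  13) CAS  T3:  M=7  r_T3=6 ✓
  14) CAS  T2:  M=7  r_T2=5 ✗
  15) LOAD T3:  M=7  r_T3=7
  16) LOAD T2:  M=7  r_T2=7
  17) CAS  T3:  M=8  r_T3=7 ✓
  18) CAS  T2:  M=8  r_T2=7 ✗

B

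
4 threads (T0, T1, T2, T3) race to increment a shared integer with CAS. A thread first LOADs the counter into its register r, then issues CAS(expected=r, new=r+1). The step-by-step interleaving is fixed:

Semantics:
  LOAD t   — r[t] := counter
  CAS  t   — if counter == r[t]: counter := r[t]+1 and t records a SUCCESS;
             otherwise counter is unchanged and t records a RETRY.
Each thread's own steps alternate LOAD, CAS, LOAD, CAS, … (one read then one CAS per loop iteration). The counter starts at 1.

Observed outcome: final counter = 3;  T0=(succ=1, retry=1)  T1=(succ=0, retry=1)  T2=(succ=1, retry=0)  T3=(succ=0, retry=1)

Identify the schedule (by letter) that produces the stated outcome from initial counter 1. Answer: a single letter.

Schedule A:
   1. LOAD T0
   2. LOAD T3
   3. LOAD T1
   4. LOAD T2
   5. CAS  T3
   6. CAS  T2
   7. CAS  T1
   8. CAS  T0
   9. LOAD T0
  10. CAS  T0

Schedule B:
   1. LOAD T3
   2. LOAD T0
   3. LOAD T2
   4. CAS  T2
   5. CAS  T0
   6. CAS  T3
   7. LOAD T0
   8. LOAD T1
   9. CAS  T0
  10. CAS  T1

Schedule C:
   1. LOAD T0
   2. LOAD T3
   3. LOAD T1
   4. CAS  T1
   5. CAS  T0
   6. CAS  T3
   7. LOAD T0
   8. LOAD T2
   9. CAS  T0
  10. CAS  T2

B

Tracing schedule B:
   1) LOAD T3:  M=1  r_T3=1
   2) LOAD T0:  M=1  r_T0=1
   3) LOAD T2:  M=1  r_T2=1
   4) CAS  T2:  M=2  r_T2=1 ✓
   5) CAS  T0:  M=2  r_T0=1 ✗
   6) CAS  T3:  M=2  r_T3=1 ✗
   7) LOAD T0:  M=2  r_T0=2
   8) LOAD T1:  M=2  r_T1=2
   9) CAS  T0:  M=3  r_T0=2 ✓
  10) CAS  T1:  M=3  r_T1=2 ✗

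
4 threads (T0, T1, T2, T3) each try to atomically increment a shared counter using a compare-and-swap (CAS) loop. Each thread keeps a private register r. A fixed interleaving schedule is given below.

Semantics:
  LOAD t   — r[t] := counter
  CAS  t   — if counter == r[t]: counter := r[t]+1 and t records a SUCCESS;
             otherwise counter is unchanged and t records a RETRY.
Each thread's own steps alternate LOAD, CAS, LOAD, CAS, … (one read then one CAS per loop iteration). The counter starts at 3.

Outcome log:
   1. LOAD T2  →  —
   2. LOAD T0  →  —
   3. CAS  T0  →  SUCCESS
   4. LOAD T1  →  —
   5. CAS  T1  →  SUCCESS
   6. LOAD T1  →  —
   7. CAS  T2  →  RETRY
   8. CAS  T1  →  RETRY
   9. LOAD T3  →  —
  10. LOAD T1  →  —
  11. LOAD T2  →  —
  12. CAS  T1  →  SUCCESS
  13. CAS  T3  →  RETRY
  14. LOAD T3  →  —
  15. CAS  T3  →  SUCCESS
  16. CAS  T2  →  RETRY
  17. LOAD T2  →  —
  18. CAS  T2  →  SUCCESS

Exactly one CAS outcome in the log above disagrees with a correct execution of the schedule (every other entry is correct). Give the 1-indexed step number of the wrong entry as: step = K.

step = 8

Correct run:
[1] T2.load  rd  (counter 3, T2.r 3)
[2] T0.load  rd  (counter 3, T0.r 3)
[3] T0.cas  hit  (counter 4, T0.r 3)
[4] T1.load  rd  (counter 4, T1.r 4)
[5] T1.cas  hit  (counter 5, T1.r 4)
[6] T1.load  rd  (counter 5, T1.r 5)
[7] T2.cas  miss  (counter 5, T2.r 3)
[8] T1.cas  hit  (counter 6, T1.r 5)
[9] T3.load  rd  (counter 6, T3.r 6)
[10] T1.load  rd  (counter 6, T1.r 6)
[11] T2.load  rd  (counter 6, T2.r 6)
[12] T1.cas  hit  (counter 7, T1.r 6)
[13] T3.cas  miss  (counter 7, T3.r 6)
[14] T3.load  rd  (counter 7, T3.r 7)
[15] T3.cas  hit  (counter 8, T3.r 7)
[16] T2.cas  miss  (counter 8, T2.r 6)
[17] T2.load  rd  (counter 8, T2.r 8)
[18] T2.cas  hit  (counter 9, T2.r 8)
Flip is step 8.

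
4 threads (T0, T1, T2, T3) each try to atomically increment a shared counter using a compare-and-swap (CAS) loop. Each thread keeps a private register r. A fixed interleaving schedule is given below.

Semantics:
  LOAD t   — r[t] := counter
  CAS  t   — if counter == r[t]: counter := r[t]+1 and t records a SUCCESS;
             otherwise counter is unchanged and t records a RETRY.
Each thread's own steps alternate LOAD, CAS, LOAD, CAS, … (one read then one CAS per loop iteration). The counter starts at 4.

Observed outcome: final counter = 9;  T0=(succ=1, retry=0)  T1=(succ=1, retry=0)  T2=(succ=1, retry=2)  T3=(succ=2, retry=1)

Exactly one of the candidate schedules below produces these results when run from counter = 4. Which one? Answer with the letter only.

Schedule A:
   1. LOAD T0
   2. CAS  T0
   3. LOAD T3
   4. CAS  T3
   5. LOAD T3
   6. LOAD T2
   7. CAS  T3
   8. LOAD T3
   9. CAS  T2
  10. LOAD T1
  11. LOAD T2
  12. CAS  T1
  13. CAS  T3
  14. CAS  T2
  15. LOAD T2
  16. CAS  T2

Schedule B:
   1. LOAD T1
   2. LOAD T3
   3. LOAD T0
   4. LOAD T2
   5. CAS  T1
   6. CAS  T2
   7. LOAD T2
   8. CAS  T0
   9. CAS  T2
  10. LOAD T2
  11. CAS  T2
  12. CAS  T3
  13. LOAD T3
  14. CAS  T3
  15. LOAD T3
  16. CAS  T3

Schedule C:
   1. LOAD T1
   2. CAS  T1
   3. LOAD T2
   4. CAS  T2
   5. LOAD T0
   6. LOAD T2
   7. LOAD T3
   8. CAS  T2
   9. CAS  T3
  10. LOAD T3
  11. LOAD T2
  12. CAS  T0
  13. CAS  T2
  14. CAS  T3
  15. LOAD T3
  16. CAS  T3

Run A:
#1 T0 reads 4
#2 T0 CAS(4→5) writes; counter now 5
#3 T3 reads 5
#4 T3 CAS(5→6) writes; counter now 6
#5 T3 reads 6
#6 T2 reads 6
#7 T3 CAS(6→7) writes; counter now 7
#8 T3 reads 7
#9 T2 CAS(6→7) fails; counter now 7
#10 T1 reads 7
#11 T2 reads 7
#12 T1 CAS(7→8) writes; counter now 8
#13 T3 CAS(7→8) fails; counter now 8
#14 T2 CAS(7→8) fails; counter now 8
#15 T2 reads 8
#16 T2 CAS(8→9) writes; counter now 9

A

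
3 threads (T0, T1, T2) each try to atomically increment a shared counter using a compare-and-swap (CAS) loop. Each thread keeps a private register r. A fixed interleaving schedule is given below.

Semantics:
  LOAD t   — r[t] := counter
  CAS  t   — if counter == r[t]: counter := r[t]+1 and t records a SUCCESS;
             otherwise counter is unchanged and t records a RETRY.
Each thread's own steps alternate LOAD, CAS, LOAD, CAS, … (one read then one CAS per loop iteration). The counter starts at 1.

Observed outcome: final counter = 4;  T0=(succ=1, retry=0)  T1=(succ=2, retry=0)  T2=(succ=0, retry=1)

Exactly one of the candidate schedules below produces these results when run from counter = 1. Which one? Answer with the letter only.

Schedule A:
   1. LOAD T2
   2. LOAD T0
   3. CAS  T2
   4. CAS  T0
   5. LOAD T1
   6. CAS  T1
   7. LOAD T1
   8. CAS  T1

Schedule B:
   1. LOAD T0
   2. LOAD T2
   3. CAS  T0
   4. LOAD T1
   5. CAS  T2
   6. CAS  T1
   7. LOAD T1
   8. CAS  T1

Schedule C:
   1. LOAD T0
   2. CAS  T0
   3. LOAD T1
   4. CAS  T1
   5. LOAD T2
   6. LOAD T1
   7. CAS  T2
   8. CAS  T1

Simulating candidate B:
   1) LOAD T0:  M=1  r_T0=1
   2) LOAD T2:  M=1  r_T2=1
   3) CAS  T0:  M=2  r_T0=1 ✓
   4) LOAD T1:  M=2  r_T1=2
   5) CAS  T2:  M=2  r_T2=1 ✗
   6) CAS  T1:  M=3  r_T1=2 ✓
   7) LOAD T1:  M=3  r_T1=3
   8) CAS  T1:  M=4  r_T1=3 ✓

B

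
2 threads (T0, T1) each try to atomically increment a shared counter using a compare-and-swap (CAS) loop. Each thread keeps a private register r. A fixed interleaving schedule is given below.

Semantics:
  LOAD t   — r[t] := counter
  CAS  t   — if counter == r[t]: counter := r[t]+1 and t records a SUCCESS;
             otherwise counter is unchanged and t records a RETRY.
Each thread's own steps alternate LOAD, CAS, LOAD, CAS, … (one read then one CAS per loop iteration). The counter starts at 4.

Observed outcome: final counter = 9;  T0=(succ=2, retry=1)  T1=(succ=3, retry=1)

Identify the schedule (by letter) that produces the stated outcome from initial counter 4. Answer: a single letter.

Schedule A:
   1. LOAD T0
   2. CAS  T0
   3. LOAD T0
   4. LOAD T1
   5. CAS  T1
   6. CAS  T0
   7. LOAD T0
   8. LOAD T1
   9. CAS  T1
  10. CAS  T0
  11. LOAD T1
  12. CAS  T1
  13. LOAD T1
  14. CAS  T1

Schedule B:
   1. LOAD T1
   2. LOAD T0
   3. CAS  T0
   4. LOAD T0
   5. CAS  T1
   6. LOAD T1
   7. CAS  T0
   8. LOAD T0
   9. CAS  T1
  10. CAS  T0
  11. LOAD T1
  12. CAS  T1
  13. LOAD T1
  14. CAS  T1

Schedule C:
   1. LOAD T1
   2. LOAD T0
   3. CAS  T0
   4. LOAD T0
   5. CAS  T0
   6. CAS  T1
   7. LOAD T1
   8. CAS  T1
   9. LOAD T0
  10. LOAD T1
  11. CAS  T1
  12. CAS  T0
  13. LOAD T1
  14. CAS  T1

C

Simulating candidate C:
[1] T1.load  rd  (counter 4, T1.r 4)
[2] T0.load  rd  (counter 4, T0.r 4)
[3] T0.cas  hit  (counter 5, T0.r 4)
[4] T0.load  rd  (counter 5, T0.r 5)
[5] T0.cas  hit  (counter 6, T0.r 5)
[6] T1.cas  miss  (counter 6, T1.r 4)
[7] T1.load  rd  (counter 6, T1.r 6)
[8] T1.cas  hit  (counter 7, T1.r 6)
[9] T0.load  rd  (counter 7, T0.r 7)
[10] T1.load  rd  (counter 7, T1.r 7)
[11] T1.cas  hit  (counter 8, T1.r 7)
[12] T0.cas  miss  (counter 8, T0.r 7)
[13] T1.load  rd  (counter 8, T1.r 8)
[14] T1.cas  hit  (counter 9, T1.r 8)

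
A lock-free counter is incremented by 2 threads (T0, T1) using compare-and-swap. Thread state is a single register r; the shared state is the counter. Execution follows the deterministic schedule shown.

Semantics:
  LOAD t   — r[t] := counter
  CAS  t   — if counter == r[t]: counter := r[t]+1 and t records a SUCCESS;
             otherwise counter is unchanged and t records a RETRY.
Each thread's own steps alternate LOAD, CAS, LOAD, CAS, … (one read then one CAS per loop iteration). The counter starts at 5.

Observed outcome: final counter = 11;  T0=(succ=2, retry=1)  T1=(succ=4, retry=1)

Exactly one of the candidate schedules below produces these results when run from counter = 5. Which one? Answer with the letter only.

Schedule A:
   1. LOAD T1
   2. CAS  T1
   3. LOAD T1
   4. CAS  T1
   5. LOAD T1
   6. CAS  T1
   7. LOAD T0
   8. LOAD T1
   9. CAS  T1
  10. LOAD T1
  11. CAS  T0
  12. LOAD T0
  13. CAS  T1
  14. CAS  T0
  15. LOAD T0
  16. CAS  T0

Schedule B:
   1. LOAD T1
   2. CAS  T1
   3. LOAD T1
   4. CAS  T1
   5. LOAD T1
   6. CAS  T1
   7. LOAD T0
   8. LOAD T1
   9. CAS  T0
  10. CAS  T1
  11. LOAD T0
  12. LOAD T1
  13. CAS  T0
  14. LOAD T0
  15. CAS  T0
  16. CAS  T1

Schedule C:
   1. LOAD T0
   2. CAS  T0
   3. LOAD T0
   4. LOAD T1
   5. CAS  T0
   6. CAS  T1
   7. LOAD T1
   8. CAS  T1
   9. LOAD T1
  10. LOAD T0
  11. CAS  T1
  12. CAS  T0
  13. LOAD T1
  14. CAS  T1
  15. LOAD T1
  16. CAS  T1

C

Simulating candidate C:
step 1: T0 LOAD ⇒ load; ctr=5 reg=5
step 2: T0 CAS ⇒ ok; ctr=6 reg=5
step 3: T0 LOAD ⇒ load; ctr=6 reg=6
step 4: T1 LOAD ⇒ load; ctr=6 reg=6
step 5: T0 CAS ⇒ ok; ctr=7 reg=6
step 6: T1 CAS ⇒ retry; ctr=7 reg=6
step 7: T1 LOAD ⇒ load; ctr=7 reg=7
step 8: T1 CAS ⇒ ok; ctr=8 reg=7
step 9: T1 LOAD ⇒ load; ctr=8 reg=8
step 10: T0 LOAD ⇒ load; ctr=8 reg=8
step 11: T1 CAS ⇒ ok; ctr=9 reg=8
step 12: T0 CAS ⇒ retry; ctr=9 reg=8
step 13: T1 LOAD ⇒ load; ctr=9 reg=9
step 14: T1 CAS ⇒ ok; ctr=10 reg=9
step 15: T1 LOAD ⇒ load; ctr=10 reg=10
step 16: T1 CAS ⇒ ok; ctr=11 reg=10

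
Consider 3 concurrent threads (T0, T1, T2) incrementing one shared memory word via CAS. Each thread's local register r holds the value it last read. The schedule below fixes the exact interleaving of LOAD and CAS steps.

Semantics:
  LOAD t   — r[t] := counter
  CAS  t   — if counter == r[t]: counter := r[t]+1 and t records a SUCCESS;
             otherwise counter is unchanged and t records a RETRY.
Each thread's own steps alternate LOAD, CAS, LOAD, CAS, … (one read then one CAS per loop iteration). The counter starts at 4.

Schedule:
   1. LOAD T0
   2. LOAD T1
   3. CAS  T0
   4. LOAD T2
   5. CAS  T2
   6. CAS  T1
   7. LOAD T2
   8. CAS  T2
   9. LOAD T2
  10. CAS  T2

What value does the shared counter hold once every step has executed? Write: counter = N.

[1] T0.load  rd  (counter 4, T0.r 4)
[2] T1.load  rd  (counter 4, T1.r 4)
[3] T0.cas  hit  (counter 5, T0.r 4)
[4] T2.load  rd  (counter 5, T2.r 5)
[5] T2.cas  hit  (counter 6, T2.r 5)
[6] T1.cas  miss  (counter 6, T1.r 4)
[7] T2.load  rd  (counter 6, T2.r 6)
[8] T2.cas  hit  (counter 7, T2.r 6)
[9] T2.load  rd  (counter 7, T2.r 7)
[10] T2.cas  hit  (counter 8, T2.r 7)

counter = 8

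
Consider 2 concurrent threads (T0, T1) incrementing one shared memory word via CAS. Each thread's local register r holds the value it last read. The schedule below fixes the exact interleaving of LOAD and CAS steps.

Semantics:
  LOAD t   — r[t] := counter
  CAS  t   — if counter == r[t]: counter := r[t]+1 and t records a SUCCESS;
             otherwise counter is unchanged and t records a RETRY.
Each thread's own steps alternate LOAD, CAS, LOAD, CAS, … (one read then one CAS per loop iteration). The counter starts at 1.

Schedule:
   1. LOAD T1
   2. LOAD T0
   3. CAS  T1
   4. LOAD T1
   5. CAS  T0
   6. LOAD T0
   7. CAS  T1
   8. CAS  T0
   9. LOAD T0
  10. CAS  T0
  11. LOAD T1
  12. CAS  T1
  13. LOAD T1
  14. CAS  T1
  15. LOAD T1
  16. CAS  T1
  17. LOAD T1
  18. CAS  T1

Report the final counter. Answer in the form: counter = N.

[1] T1.load  rd  (counter 1, T1.r 1)
[2] T0.load  rd  (counter 1, T0.r 1)
[3] T1.cas  hit  (counter 2, T1.r 1)
[4] T1.load  rd  (counter 2, T1.r 2)
[5] T0.cas  miss  (counter 2, T0.r 1)
[6] T0.load  rd  (counter 2, T0.r 2)
[7] T1.cas  hit  (counter 3, T1.r 2)
[8] T0.cas  miss  (counter 3, T0.r 2)
[9] T0.load  rd  (counter 3, T0.r 3)
[10] T0.cas  hit  (counter 4, T0.r 3)
[11] T1.load  rd  (counter 4, T1.r 4)
[12] T1.cas  hit  (counter 5, T1.r 4)
[13] T1.load  rd  (counter 5, T1.r 5)
[14] T1.cas  hit  (counter 6, T1.r 5)
[15] T1.load  rd  (counter 6, T1.r 6)
[16] T1.cas  hit  (counter 7, T1.r 6)
[17] T1.load  rd  (counter 7, T1.r 7)
[18] T1.cas  hit  (counter 8, T1.r 7)

counter = 8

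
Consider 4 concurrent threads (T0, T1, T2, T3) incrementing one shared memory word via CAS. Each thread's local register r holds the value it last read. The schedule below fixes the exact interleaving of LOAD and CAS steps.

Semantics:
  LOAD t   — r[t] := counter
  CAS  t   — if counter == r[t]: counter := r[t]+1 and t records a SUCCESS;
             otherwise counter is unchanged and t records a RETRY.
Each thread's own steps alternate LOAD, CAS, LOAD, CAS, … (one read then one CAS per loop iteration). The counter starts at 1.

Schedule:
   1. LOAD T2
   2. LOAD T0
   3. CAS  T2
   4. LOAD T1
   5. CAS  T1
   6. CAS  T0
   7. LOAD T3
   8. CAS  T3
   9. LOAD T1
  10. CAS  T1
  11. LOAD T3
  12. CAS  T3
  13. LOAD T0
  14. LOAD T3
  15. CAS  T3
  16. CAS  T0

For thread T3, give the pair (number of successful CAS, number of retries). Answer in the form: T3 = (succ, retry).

#1 T2 reads 1
#2 T0 reads 1
#3 T2 CAS(1→2) writes; counter now 2
#4 T1 reads 2
#5 T1 CAS(2→3) writes; counter now 3
#6 T0 CAS(1→2) fails; counter now 3
#7 T3 reads 3
#8 T3 CAS(3→4) writes; counter now 4
#9 T1 reads 4
#10 T1 CAS(4→5) writes; counter now 5
#11 T3 reads 5
#12 T3 CAS(5→6) writes; counter now 6
#13 T0 reads 6
#14 T3 reads 6
#15 T3 CAS(6→7) writes; counter now 7
#16 T0 CAS(6→7) fails; counter now 7

T3 = (3, 0)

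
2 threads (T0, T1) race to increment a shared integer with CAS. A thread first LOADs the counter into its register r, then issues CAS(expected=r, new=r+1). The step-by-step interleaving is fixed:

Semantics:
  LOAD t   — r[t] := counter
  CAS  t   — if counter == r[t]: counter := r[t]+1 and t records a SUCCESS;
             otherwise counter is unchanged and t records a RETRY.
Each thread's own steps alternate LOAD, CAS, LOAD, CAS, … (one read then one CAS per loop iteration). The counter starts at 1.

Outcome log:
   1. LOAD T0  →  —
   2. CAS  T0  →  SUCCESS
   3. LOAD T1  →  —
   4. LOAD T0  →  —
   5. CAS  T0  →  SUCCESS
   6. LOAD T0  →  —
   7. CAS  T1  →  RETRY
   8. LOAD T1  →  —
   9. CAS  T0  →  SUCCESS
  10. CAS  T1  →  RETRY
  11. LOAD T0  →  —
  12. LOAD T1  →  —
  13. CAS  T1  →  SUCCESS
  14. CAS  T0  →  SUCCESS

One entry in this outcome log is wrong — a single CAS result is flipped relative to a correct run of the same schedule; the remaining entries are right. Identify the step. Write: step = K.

step = 14

Reference trace:
[1] T0.load  rd  (counter 1, T0.r 1)
[2] T0.cas  hit  (counter 2, T0.r 1)
[3] T1.load  rd  (counter 2, T1.r 2)
[4] T0.load  rd  (counter 2, T0.r 2)
[5] T0.cas  hit  (counter 3, T0.r 2)
[6] T0.load  rd  (counter 3, T0.r 3)
[7] T1.cas  miss  (counter 3, T1.r 2)
[8] T1.load  rd  (counter 3, T1.r 3)
[9] T0.cas  hit  (counter 4, T0.r 3)
[10] T1.cas  miss  (counter 4, T1.r 3)
[11] T0.load  rd  (counter 4, T0.r 4)
[12] T1.load  rd  (counter 4, T1.r 4)
[13] T1.cas  hit  (counter 5, T1.r 4)
[14] T0.cas  miss  (counter 5, T0.r 4)
Mismatch at 14.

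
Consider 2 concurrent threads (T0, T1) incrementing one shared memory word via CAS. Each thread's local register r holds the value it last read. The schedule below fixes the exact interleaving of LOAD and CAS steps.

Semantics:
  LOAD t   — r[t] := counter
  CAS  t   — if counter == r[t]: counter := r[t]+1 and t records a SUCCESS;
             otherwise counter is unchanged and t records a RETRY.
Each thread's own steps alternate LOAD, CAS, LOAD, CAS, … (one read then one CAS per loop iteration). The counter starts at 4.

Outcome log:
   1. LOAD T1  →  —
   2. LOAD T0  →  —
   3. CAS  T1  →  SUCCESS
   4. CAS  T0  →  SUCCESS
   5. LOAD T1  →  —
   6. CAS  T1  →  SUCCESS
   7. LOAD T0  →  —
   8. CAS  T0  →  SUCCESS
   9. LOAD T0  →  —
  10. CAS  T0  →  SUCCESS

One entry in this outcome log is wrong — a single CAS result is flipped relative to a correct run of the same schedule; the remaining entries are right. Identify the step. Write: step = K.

step = 4

Correct run:
#1 T1 reads 4
#2 T0 reads 4
#3 T1 CAS(4→5) writes; counter now 5
#4 T0 CAS(4→5) fails; counter now 5
#5 T1 reads 5
#6 T1 CAS(5→6) writes; counter now 6
#7 T0 reads 6
#8 T0 CAS(6→7) writes; counter now 7
#9 T0 reads 7
#10 T0 CAS(7→8) writes; counter now 8
Flip is step 4.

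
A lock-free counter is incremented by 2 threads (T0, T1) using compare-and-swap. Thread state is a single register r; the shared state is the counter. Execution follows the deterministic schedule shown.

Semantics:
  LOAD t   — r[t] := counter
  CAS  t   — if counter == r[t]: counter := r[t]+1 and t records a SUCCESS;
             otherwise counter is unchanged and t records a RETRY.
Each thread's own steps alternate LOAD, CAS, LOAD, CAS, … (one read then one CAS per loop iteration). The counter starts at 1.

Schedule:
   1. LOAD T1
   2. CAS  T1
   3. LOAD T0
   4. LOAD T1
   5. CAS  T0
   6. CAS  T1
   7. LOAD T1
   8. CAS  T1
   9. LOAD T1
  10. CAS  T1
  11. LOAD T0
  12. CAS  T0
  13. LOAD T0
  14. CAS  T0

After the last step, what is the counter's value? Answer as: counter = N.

1. LOAD T1 → mem=1 r[T1]=1 [LOAD]
2. CAS T1 → mem=2 r[T1]=1 [OK]
3. LOAD T0 → mem=2 r[T0]=2 [LOAD]
4. LOAD T1 → mem=2 r[T1]=2 [LOAD]
5. CAS T0 → mem=3 r[T0]=2 [OK]
6. CAS T1 → mem=3 r[T1]=2 [RETRY]
7. LOAD T1 → mem=3 r[T1]=3 [LOAD]
8. CAS T1 → mem=4 r[T1]=3 [OK]
9. LOAD T1 → mem=4 r[T1]=4 [LOAD]
10. CAS T1 → mem=5 r[T1]=4 [OK]
11. LOAD T0 → mem=5 r[T0]=5 [LOAD]
12. CAS T0 → mem=6 r[T0]=5 [OK]
13. LOAD T0 → mem=6 r[T0]=6 [LOAD]
14. CAS T0 → mem=7 r[T0]=6 [OK]

counter = 7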